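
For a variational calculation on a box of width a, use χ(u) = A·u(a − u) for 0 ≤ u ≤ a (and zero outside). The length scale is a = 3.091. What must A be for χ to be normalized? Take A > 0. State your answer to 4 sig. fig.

A ≈ 0.3261

Normalization requires ∫|χ|² du = 1, integrated from 0 to a.
The integral (without the A² prefactor) comes out to a^5/30.
Setting this equal to 1 gives A² = 1/(a^5/30).
With a = 3.091: A² = 0.10632 and A = 0.32607.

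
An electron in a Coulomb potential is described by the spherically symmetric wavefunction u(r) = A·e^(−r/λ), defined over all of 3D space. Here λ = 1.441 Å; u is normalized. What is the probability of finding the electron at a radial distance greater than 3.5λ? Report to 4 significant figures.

P ≈ 0.02964

P = ∫ |u|² 4πr² dr over r > 3.5λ.
The full normalization integral is A²·[π·λ^3] = 1, fixing A².
Let t = r/λ; then A², 4π and the length scale all cancel, so P = ∫_{3.5}^{∞} t^2·e^(-2·t) dt ÷ ∫_{0}^{∞} t^2·e^(-2·t) dt.
Using ∫ t^2·e^(-2·t) dt = -(2·t^2 + 2·t + 1)·e^(-2·t)/4, the numerator is 65·e^(-7)/8 and the denominator is 1/4.
Taking the ratio yields P = 0.029636.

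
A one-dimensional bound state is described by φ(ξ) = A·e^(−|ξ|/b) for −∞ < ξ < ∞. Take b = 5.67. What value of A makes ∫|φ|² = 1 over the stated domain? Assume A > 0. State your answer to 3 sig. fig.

A ≈ 0.420

We need A² ∫|f|² dξ = 1, taking the integral from −∞ to ∞.
Recall ∫₀^∞ ξ^m e^(−ξ/β) dξ = m!·β^(m+1), carrying out the integral gives A² · b.
Setting this equal to 1 gives A² = 1/(b).
Plugging in b = 5.67 yields A = 0.4200.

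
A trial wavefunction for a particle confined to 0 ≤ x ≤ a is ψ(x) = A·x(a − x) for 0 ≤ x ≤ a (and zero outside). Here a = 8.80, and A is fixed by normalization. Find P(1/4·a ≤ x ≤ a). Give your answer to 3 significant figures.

P ≈ 0.896

P = ∫_{1/4·a}^{a} |ψ(x)|² dx.
The normalization integral ∫|ψ|²dx over the whole domain equals a^5/30·A², and A² cancels in the ratio.
Let u = x/a; then A² and the length scale cancel, so P = ∫_{1/4}^{1} u^2·(1 - u)^2 du ÷ ∫_{0}^{1} u^2·(1 - u)^2 du.
An antiderivative of u^2·(1 - u)^2 is u^3·(6·u^2 - 15·u + 10)/30; evaluating from 1/4 to 1 gives 153/5120, while the full integral is 1/30.
Evaluating gives P = 459/512.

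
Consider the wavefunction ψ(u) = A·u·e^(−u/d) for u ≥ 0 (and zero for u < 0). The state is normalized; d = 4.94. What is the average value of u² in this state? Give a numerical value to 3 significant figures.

⟨u^2⟩ ≈ 73.2

By definition ⟨u²⟩ = ∫ u^2 |ψ(u)|² du.
Using ∫₀^∞ uⁿ e^(−αu) du = n!/αⁿ⁺¹, the ratio of the moment integral to the normalization integral gives ⟨u²⟩ = 3·d^2.
With d = 4.94, ⟨u^2⟩ = 73.21.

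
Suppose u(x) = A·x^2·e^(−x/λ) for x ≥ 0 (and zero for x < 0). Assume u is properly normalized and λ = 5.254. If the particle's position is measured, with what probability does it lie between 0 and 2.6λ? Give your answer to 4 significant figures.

P ≈ 0.5939

The probability is P = ∫ |u|² dx over [0, 2.6λ].
With A² fixed by ∫|u|² = 1, i.e. A² = (3·λ^5/4)^(−1), substitute and integrate.
Substituting t = x/λ, A² and the length scale cancel in the ratio: P = ∫_{0}^{2.6} t^4·e^(-2·t) dt / ∫_{0}^{∞} t^4·e^(-2·t) dt.
An antiderivative of t^4·e^(-2·t) is -(t^4/2 + t^3 + 3·t^2/2 + 3·t/2 + 3/4)·e^(-2·t); evaluating from 0 to 2.6 gives ≈ 0.445404, while the full integral is 3/4.
The result is P = 0.59387.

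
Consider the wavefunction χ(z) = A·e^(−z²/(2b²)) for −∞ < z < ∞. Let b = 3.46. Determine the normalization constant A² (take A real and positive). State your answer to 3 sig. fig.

A^2 ≈ 0.163

The normalization condition is ∫|χ|² dz = 1 from −∞ to ∞.
∫|χ|² dz = A²·(√(π)·b).
Setting this equal to 1 gives A² = 1/(√(π)·b).
Plugging in b = 3.46 yields A = 0.4038.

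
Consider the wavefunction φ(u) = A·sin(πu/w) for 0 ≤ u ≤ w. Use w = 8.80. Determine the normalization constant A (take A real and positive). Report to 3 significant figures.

A ≈ 0.477

The normalization condition is ∫|φ|² du = 1 from 0 to w.
With ∫₀^w sin²(nπu/w) du = w/2, with φ = A·sin(πu/w), the integral evaluates to A²·[w/2].
Hence A² = 1/[w/2].
Plugging in w = 8.80 yields A = 0.4767.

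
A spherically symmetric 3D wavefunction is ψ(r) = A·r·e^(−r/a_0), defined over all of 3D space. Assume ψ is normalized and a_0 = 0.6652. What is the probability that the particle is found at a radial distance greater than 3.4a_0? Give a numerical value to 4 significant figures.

With dV = 4πr²dr, the probability is ∫|ψ|² dV over r > 3.4a_0.
A² is fixed by ∫₀^∞ 4πr²|ψ|² dr = 1, i.e. A² = (3·π·a_0^5)^(−1).
Substituting u = r/a_0, A², 4π and the length scale all cancel in the ratio: P = ∫_{3.4}^{∞} u^4·e^(-2·u) du / ∫_{0}^{∞} u^4·e^(-2·u) du.
An antiderivative of u^4·e^(-2·u) is -(u^4/2 + u^3 + 3·u^2/2 + 3·u/2 + 3/4)·e^(-2·u); evaluating from 3.4 to ∞ gives ≈ 0.144023, while the full integral is 3/4.
This evaluates to P = 0.19203.

P ≈ 0.1920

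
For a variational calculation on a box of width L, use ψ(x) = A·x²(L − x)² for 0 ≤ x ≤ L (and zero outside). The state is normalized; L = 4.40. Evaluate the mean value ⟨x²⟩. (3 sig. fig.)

⟨x^2⟩ ≈ 5.28

By definition ⟨x²⟩ = ∫ x^2 |ψ(x)|² dx.
Since the A² factors cancel between numerator and denominator, ⟨x²⟩ = 3·L^2/11.
With L = 4.40, ⟨x^2⟩ = 5.280.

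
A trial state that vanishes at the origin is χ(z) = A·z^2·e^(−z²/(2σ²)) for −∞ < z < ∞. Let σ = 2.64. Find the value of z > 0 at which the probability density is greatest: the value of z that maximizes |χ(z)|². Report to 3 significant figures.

z ≈ 3.73

The maximum of |χ(z)|² occurs where its derivative vanishes.
Solving yields z = √(2)·σ.
With σ = 2.64, the value of z > 0 at which the probability density is greatest is 3.734.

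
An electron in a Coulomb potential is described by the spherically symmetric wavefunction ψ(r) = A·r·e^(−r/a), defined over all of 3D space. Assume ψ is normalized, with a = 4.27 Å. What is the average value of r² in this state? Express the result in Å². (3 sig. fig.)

The expectation value is the |ψ|²-weighted average of r^2: ∫ r^2|ψ|² 4πr² dr.
Evaluating both integrals, ⟨r²⟩ = 15·a^2/2.
With a = 4.27, ⟨r^2⟩ = 136.7.

⟨r^2⟩ ≈ 137 Å^2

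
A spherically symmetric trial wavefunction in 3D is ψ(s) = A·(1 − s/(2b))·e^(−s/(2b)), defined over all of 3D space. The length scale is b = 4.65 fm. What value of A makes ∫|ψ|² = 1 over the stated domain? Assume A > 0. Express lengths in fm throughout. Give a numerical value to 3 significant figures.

Require ∫ |ψ|² 4πs² ds = 1 over the whole domain.
The angular integral contributes 4π, leaving ∫₀^∞ s²|ψ|² ds.
Using ∫₀^∞ sⁿ e^(−αs) ds = n!/αⁿ⁺¹, carrying out the integral gives A² · 8·π·b^3.
Hence A² = 1/[8·π·b^3].
With b = 4.65: A² = 0.0003957 and A = 0.01989.

A ≈ 0.0199 fm^(-3/2)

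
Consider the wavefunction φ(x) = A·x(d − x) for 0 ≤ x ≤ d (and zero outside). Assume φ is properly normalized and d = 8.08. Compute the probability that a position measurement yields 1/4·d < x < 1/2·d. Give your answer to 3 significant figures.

The probability is P = ∫ |φ|² dx over [1/4·d, 1/2·d].
Since A² = 1/(d^5/30), this is the region integral divided by the full normalization integral.
Let u = x/d; then A² and the length scale cancel, so P = ∫_{1/4}^{1/2} u^2·(1 - u)^2 du ÷ ∫_{0}^{1} u^2·(1 - u)^2 du.
With ∫ u^2·(1 - u)^2 du = u^3·(6·u^2 - 15·u + 10)/30 + C, the region integral is ≈ 0.013216 and the full one is 1/30.
Evaluating gives P = 203/512.

P ≈ 0.396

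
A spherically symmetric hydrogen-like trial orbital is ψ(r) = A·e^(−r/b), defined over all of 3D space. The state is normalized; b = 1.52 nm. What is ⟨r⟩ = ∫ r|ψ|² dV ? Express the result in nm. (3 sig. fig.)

⟨r⟩ ≈ 2.28 nm

⟨r⟩ = ∫ r |ψ|² 4πr² dr over the full domain.
Evaluating both integrals, ⟨r⟩ = 3·b/2.
Putting b = 1.52 gives 2.280.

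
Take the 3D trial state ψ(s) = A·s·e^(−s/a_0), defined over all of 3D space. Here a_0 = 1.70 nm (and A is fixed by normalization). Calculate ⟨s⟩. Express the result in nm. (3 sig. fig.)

The expectation value is the |ψ|²-weighted average of s: ∫ s|ψ|² 4πs² ds.
Evaluating both integrals, ⟨s⟩ = 5·a_0/2.
With a_0 = 1.70, ⟨s⟩ = 4.250.

⟨s⟩ ≈ 4.25 nm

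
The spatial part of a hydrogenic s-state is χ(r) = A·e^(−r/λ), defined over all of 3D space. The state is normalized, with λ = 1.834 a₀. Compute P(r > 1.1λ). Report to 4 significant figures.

P ≈ 0.6227

P = ∫ |χ|² 4πr² dr over r > 1.1λ.
A² is fixed by ∫₀^∞ 4πr²|χ|² dr = 1, i.e. A² = (π·λ^3)^(−1).
In terms of u = r/λ (A², 4π and the length scale all cancel between numerator and denominator), P = [∫_{1.1}^{∞} u^2·e^(-2·u) du] / [∫_{0}^{∞} u^2·e^(-2·u) du].
With ∫ u^2·e^(-2·u) du = -(2·u^2 + 2·u + 1)·e^(-2·u)/4 + C, the region integral is 281·e^(-11/5)/200 and the full one is 1/4.
The region integral divided by the full integral gives P = 0.62271.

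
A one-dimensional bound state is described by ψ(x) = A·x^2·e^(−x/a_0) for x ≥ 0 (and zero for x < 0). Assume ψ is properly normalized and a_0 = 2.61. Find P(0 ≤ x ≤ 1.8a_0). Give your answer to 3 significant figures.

P ≈ 0.294

The probability is P = ∫ |ψ|² dx over [0, 1.8a_0].
The normalization integral ∫|ψ|²dx over the whole domain equals 3·a_0^5/4·A², and A² cancels in the ratio.
In terms of u = x/a_0 (A² and the length scale cancel between numerator and denominator), P = [∫_{0}^{1.8} u^4·e^(-2·u) du] / [∫_{0}^{∞} u^4·e^(-2·u) du].
With ∫ u^4·e^(-2·u) du = -(u^4/2 + u^3 + 3·u^2/2 + 3·u/2 + 3/4)·e^(-2·u) + C, the region integral is ≈ 0.22017 and the full one is 3/4.
The result is P = 0.2936.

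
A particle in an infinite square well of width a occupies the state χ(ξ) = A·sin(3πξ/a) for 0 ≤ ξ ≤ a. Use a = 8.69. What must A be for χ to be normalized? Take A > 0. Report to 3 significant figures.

The normalization condition is ∫|χ|² dξ = 1 from 0 to a.
Using sin²θ = (1 − cos 2θ)/2, carrying out the integral gives A² · a/2.
Setting this equal to 1 gives A² = 1/(a/2).
Plugging in a = 8.69 yields A = 0.4797.

A ≈ 0.480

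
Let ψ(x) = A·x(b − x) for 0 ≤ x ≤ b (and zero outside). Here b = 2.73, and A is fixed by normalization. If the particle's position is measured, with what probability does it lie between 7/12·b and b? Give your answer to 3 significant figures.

P ≈ 0.347

|ψ|² is the probability density, so P = ∫_{7/12·b}^{b} |ψ|² dx.
Since A² = 1/(b^5/30), this is the region integral divided by the full normalization integral.
Let u = x/b; then A² and the length scale cancel, so P = ∫_{7/12}^{1} u^2·(1 - u)^2 du ÷ ∫_{0}^{1} u^2·(1 - u)^2 du.
An antiderivative of u^2·(1 - u)^2 is u^3·(6·u^2 - 15·u + 10)/30; evaluating from 7/12 to 1 gives ≈ 0.011554, while the full integral is 1/30.
This works out to P = 0.3466.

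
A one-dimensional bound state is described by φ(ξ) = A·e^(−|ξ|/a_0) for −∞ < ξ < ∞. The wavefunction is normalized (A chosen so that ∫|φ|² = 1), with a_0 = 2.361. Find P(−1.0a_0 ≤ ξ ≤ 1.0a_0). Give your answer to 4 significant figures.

The probability is P = ∫ |φ|² dξ over [−1.0a_0, 1.0a_0].
With A² fixed by ∫|φ|² = 1, i.e. A² = (a_0)^(−1), substitute and integrate.
By symmetry take twice the ξ ≥ 0 contribution in numerator and denominator; the 2's cancel. Substituting u = ξ/a_0, A² and the length scale cancel in the ratio: P = ∫_{0}^{1.0} e^(-2·u) du / ∫_{0}^{∞} e^(-2·u) du.
An antiderivative of e^(-2·u) is -e^(-2·u)/2; evaluating from 0 to 1.0 gives 1/2 - e^(-2)/2, while the full integral is 1/2.
Taking the ratio, P = 0.86466.

P ≈ 0.8647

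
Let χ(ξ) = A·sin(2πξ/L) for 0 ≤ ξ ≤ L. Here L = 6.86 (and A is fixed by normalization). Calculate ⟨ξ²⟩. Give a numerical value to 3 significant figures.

⟨ξ^2⟩ ≈ 15.1

The expectation value is the |χ|²-weighted average of ξ^2: ∫ ξ^2|χ|² dξ.
With ∫₀^L sin²(nπξ/L) dξ = L/2, the ratio of the moment integral to the normalization integral gives ⟨ξ²⟩ = -L^2/(8·π^2) + L^2/3.
With L = 6.86, ⟨ξ^2⟩ = 15.09.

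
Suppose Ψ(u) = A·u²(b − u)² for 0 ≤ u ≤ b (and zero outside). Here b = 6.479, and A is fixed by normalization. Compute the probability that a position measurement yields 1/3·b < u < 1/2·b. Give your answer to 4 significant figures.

The probability is P = ∫ |Ψ|² du over [1/3·b, 1/2·b].
Since A² = 1/(b^9/630), this is the region integral divided by the full normalization integral.
Substituting t = u/b, A² and the length scale cancel in the ratio: P = ∫_{1/3}^{1/2} t^4·(1 - t)^4 dt / ∫_{0}^{1} t^4·(1 - t)^4 dt.
An antiderivative of t^4·(1 - t)^4 is t^5·(70·t^4 - 315·t^3 + 540·t^2 - 420·t + 126)/630; evaluating from 1/3 to 1/2 gives ≈ 0.000563737, while the full integral is 1/630.
This works out to P = 0.35515.

P ≈ 0.3552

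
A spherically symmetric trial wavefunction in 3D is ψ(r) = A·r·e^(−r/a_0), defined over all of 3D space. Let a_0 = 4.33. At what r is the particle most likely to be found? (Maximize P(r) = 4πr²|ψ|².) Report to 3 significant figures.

r ≈ 8.66

The maximum of P(r) = 4πr²|ψ|² occurs where its derivative vanishes.
This gives r = 2·a_0.
With a_0 = 4.33, the most probable radial distance is 8.660.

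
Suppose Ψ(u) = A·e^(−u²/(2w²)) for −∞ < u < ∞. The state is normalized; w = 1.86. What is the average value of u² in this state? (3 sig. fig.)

⟨u^2⟩ ≈ 1.73

⟨u²⟩ = ∫ u^2 |Ψ|² du over the full domain.
Differentiating ∫e^(−αu²) du = √(π/α) under α to get the higher moments, since the A² factors cancel between numerator and denominator, ⟨u²⟩ = w^2/2.
With w = 1.86, ⟨u^2⟩ = 1.730.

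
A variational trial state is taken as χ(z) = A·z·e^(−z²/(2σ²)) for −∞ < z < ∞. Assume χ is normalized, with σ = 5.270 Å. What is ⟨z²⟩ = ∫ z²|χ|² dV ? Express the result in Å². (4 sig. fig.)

⟨z^2⟩ ≈ 41.66 Å^2

The expectation value is the |χ|²-weighted average of z^2: ∫ z^2|χ|² dz.
Evaluating both integrals, ⟨z²⟩ = 3·σ^2/2.
With σ = 5.270, ⟨z^2⟩ = 41.659.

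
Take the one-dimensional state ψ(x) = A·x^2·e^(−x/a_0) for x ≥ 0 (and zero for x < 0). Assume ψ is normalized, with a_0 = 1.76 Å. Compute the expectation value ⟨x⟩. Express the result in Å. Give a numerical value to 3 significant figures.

⟨x⟩ = ∫ x |ψ|² dx over the full domain.
Since the A² factors cancel between numerator and denominator, ⟨x⟩ = 5·a_0/2.
With a_0 = 1.76, ⟨x⟩ = 4.400.

⟨x⟩ ≈ 4.40 Å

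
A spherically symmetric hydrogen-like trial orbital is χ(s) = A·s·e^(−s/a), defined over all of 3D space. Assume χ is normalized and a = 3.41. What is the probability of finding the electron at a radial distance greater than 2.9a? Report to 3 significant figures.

P = ∫ |χ|² 4πs² ds over s > 2.9a.
Normalization gives A² = 1/(3·π·a^5).
Substituting u = s/a, A², 4π and the length scale all cancel in the ratio: P = ∫_{2.9}^{∞} u^4·e^(-2·u) du / ∫_{0}^{∞} u^4·e^(-2·u) du.
With ∫ u^4·e^(-2·u) du = -(u^4/2 + u^3 + 3·u^2/2 + 3·u/2 + 3/4)·e^(-2·u) + C, the region integral is ≈ 0.23454 and the full one is 3/4.
This evaluates to P = 0.3127.

P ≈ 0.313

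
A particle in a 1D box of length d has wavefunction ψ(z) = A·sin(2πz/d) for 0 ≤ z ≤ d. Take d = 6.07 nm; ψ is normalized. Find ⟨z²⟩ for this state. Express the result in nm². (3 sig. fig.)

By definition ⟨z²⟩ = ∫ z^2 |ψ(z)|² dz.
The ratio of the moment integral to the normalization integral gives ⟨z²⟩ = -d^2/(8·π^2) + d^2/3.
Putting d = 6.07 gives 11.81.

⟨z^2⟩ ≈ 11.8 nm^2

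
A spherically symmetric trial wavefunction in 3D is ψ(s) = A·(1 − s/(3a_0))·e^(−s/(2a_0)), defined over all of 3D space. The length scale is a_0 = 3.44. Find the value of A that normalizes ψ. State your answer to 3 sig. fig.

Require ∫ |ψ|² 4πs² ds = 1 over the whole domain.
The integral (without the A² prefactor) comes out to 8·π·a_0^3/3.
Setting this equal to 1 gives A² = 1/(8·π·a_0^3/3).
Plugging in a_0 = 3.44 yields A = 0.05415.

A ≈ 0.0542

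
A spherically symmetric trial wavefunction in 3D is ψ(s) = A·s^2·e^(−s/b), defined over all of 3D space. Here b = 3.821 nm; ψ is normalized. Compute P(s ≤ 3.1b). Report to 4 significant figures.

With dV = 4πs²ds, the probability is ∫|ψ|² dV over s ≤ 3.1b.
Normalization gives A² = 1/(45·π·b^7/2).
In terms of u = s/b (A², 4π and the length scale all cancel between numerator and denominator), P = [∫_{0}^{3.1} u^6·e^(-2·u) du] / [∫_{0}^{∞} u^6·e^(-2·u) du].
Using ∫ u^6·e^(-2·u) du = -(4·u^6 + 12·u^5 + 30·u^4 + 60·u^3 + 90·u^2 + 90·u + 45)·e^(-2·u)/8, the numerator is ≈ 2.39505 and the denominator is 45/8.
The region integral divided by the full integral gives P = 0.42579.

P ≈ 0.4258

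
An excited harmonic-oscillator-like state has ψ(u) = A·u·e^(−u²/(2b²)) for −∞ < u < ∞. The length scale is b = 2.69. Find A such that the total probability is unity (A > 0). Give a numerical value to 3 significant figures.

A ≈ 0.241

We need A² ∫|f|² du = 1, taking the integral from −∞ to ∞.
With ψ = A·u·e^(−u²/(2b²)), the integral evaluates to A²·[√(π)·b^3/2].
Hence A² = 1/[√(π)·b^3/2].
Plugging in b = 2.69 yields A = 0.2408.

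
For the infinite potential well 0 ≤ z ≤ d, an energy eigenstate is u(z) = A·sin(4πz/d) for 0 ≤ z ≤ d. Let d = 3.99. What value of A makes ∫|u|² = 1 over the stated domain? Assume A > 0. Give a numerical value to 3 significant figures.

The normalization condition is ∫|u|² dz = 1 from 0 to d.
Using sin²θ = (1 − cos 2θ)/2, carrying out the integral gives A² · d/2.
Hence A² = 1/[d/2].
With d = 3.99: A² = 0.5013 and A = 0.7080.

A ≈ 0.708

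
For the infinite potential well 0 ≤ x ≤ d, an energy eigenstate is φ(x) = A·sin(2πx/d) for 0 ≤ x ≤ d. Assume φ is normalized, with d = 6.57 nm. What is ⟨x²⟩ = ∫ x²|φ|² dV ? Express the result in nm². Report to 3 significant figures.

⟨x^2⟩ ≈ 13.8 nm^2

The expectation value is the |φ|²-weighted average of x^2: ∫ x^2|φ|² dx.
The ratio of the moment integral to the normalization integral gives ⟨x²⟩ = -d^2/(8·π^2) + d^2/3.
With d = 6.57, ⟨x^2⟩ = 13.84.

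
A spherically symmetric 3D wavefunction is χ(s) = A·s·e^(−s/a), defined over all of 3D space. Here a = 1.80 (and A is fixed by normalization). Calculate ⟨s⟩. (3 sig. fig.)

⟨s⟩ ≈ 4.50

⟨s⟩ = ∫ s |χ|² 4πs² ds over the full domain.
Since the A² factors cancel between numerator and denominator, ⟨s⟩ = 5·a/2.
With a = 1.80, ⟨s⟩ = 4.500.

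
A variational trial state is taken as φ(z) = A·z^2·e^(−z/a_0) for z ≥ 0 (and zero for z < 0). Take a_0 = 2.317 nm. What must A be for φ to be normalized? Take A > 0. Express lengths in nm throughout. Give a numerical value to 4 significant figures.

A ≈ 0.1413 nm^(-5/2)

Normalization requires ∫|φ|² dz = 1, integrated from 0 to ∞.
Using ∫₀^∞ zⁿ e^(−αz) dz = n!/αⁿ⁺¹, with φ = A·z^2·e^(−z/a_0), the integral evaluates to A²·[3·a_0^5/4].
Hence A² = 1/[3·a_0^5/4].
With a_0 = 2.317: A² = 0.019967 and A = 0.14130.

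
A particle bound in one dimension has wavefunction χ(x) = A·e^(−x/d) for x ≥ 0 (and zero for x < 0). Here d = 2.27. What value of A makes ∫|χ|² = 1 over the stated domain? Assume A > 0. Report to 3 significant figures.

We need A² ∫|f|² dx = 1, taking the integral from 0 to ∞.
With ∫₀^∞ x^0 e^(−αx) dx = 0!/α^1, the integral (without the A² prefactor) comes out to d/2.
Hence A² = 1/[d/2].
With d = 2.27: A² = 0.8811 and A = 0.9386.

A ≈ 0.939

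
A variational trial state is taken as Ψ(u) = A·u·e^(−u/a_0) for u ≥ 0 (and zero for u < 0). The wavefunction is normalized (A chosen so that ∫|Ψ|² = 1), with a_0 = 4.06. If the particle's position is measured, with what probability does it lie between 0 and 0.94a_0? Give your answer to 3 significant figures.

|Ψ|² is the probability density, so P = ∫_{0}^{0.94a_0} |Ψ|² du.
The normalization integral ∫|Ψ|²du over the whole domain equals a_0^3/4·A², and A² cancels in the ratio.
In terms of t = u/a_0 (A² and the length scale cancel between numerator and denominator), P = [∫_{0}^{0.94} t^2·e^(-2·t) dt] / [∫_{0}^{∞} t^2·e^(-2·t) dt].
An antiderivative of t^2·e^(-2·t) is -(2·t^2 + 2·t + 1)·e^(-2·t)/4; evaluating from 0 to 0.94 gives 1/4 - 5809·e^(-47/25)/5000, while the full integral is 1/4.
Taking the ratio, P = 0.2909.

P ≈ 0.291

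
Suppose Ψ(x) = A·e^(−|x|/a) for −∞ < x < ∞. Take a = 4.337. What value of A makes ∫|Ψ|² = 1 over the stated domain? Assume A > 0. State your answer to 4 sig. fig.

The normalization condition is ∫|Ψ|² dx = 1 from −∞ to ∞.
The integral (without the A² prefactor) comes out to a.
Hence A² = 1/[a].
Substituting a = 4.337 gives A² = 0.23057, so A = 0.48018.

A ≈ 0.4802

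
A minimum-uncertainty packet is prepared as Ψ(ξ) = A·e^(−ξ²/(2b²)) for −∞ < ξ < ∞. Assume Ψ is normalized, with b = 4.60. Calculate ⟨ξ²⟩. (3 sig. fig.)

⟨ξ²⟩ = ∫ ξ^2 |Ψ|² dξ over the full domain.
Evaluating both integrals, ⟨ξ²⟩ = b^2/2.
Putting b = 4.60 gives 10.58.

⟨ξ^2⟩ ≈ 10.6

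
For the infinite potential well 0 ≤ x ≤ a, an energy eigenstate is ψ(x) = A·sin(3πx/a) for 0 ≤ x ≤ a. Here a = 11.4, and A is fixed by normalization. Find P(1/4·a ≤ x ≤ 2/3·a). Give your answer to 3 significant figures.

P ≈ 0.364

|ψ|² is the probability density, so P = ∫_{1/4·a}^{2/3·a} |ψ|² dx.
Since A² = 1/(a/2), this is the region integral divided by the full normalization integral.
In terms of u = x/a (A² and the length scale cancel between numerator and denominator), P = [∫_{1/4}^{2/3} sin(3·π·u)^2 du] / [∫_{0}^{1} sin(3·π·u)^2 du].
With ∫ sin(3·π·u)^2 du = u/2 - sin(6·π·u)/(12·π) + C, the region integral is 5/24 - 1/(12·π) and the full one is 1/2.
Evaluating gives P = (-2 + 5·π)/(12·π).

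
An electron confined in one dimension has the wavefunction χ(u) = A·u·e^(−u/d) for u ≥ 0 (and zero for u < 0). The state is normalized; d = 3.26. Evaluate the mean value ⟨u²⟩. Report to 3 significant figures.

⟨u^2⟩ ≈ 31.9

By definition ⟨u²⟩ = ∫ u^2 |χ(u)|² du.
Using ∫₀^∞ uⁿ e^(−αu) du = n!/αⁿ⁺¹, evaluating both integrals, ⟨u²⟩ = 3·d^2.
Putting d = 3.26 gives 31.88.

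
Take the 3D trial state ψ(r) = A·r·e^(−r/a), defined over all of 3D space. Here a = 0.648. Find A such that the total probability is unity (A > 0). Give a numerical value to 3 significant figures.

We need A² ∫|f|² 4πr² dr = 1, taking the integral from 0 to ∞.
Using ∫₀^∞ rⁿ e^(−αr) dr = n!/αⁿ⁺¹, with ψ = A·r·e^(−r/a), the integral evaluates to A²·[3·π·a^5].
Setting this equal to 1 gives A² = 1/(3·π·a^5).
Plugging in a = 0.648 yields A = 0.9637.

A ≈ 0.964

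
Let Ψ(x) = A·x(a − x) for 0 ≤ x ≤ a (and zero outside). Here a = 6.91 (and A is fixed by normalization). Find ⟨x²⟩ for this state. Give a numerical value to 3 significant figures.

⟨x^2⟩ ≈ 13.6

The expectation value is the |Ψ|²-weighted average of x^2: ∫ x^2|Ψ|² dx.
Expanding the polynomial and integrating term by term, evaluating both integrals, ⟨x²⟩ = 2·a^2/7.
Putting a = 6.91 gives 13.64.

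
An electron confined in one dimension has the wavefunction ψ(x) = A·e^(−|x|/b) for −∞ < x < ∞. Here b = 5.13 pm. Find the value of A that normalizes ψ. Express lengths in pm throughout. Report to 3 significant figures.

A ≈ 0.442 pm^(-1/2)

Require ∫ |ψ|² dx = 1 over the whole domain.
With ∫₀^∞ x^0 e^(−αx) dx = 0!/α^1, carrying out the integral gives A² · b.
So A² = (b)^(−1).
Plugging in b = 5.13 yields A = 0.4415.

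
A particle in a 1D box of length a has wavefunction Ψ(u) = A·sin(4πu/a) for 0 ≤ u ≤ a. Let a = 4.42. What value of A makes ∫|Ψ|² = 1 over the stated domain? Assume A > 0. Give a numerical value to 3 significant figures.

Require ∫ |Ψ|² du = 1 over the whole domain.
With Ψ = A·sin(4πu/a), the integral evaluates to A²·[a/2].
With a = 4.42: A² = 0.4525 and A = 0.6727.

A ≈ 0.673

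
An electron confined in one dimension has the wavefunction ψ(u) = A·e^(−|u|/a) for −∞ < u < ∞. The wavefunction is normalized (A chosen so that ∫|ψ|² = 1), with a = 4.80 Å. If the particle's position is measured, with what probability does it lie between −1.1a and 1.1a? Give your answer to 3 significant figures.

P = ∫_{−1.1a}^{1.1a} |ψ(u)|² du.
The normalization integral ∫|ψ|²du over the whole domain equals a·A², and A² cancels in the ratio.
Both integrals are even about u = 0, so only the u ≥ 0 halves are needed (the factors of 2 cancel). In terms of t = u/a (A² and the length scale cancel between numerator and denominator), P = [∫_{0}^{1.1} e^(-2·t) dt] / [∫_{0}^{∞} e^(-2·t) dt].
With ∫ e^(-2·t) dt = -e^(-2·t)/2 + C, the region integral is 1/2 - e^(-11/5)/2 and the full one is 1/2.
The result is P = 0.8892.

P ≈ 0.889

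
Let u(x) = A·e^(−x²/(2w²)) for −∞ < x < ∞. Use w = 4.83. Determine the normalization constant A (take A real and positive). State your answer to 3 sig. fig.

A ≈ 0.342

Require ∫ |u|² dx = 1 over the whole domain.
Differentiating ∫e^(−αx²) dx = √(π/α) under α to get the higher moments, with u = A·e^(−x²/(2w²)), the integral evaluates to A²·[√(π)·w].
Hence A² = 1/[√(π)·w].
Substituting w = 4.83 gives A² = 0.1168, so A = 0.3418.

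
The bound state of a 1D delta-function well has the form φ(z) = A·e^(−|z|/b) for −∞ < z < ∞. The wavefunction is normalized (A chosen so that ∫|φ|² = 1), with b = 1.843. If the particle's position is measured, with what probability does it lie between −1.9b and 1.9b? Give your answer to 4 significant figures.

P ≈ 0.9776

|φ|² is the probability density, so P = ∫_{−1.9b}^{1.9b} |φ|² dz.
Since A² = 1/(b), this is the region integral divided by the full normalization integral.
By symmetry take twice the z ≥ 0 contribution in numerator and denominator; the 2's cancel. Substituting u = z/b, A² and the length scale cancel in the ratio: P = ∫_{0}^{1.9} e^(-2·u) du / ∫_{0}^{∞} e^(-2·u) du.
Using ∫ e^(-2·u) du = -e^(-2·u)/2, the numerator is 1/2 - e^(-19/5)/2 and the denominator is 1/2.
Taking the ratio, P = 0.97763.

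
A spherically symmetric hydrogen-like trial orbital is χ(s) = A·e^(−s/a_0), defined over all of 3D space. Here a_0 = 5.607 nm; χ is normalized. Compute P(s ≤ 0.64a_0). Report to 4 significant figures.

With dV = 4πs²ds, the probability is ∫|χ|² dV over s ≤ 0.64a_0.
Normalization gives A² = 1/(π·a_0^3).
In terms of u = s/a_0 (A², 4π and the length scale all cancel between numerator and denominator), P = [∫_{0}^{0.64} u^2·e^(-2·u) du] / [∫_{0}^{∞} u^2·e^(-2·u) du].
With ∫ u^2·e^(-2·u) du = -(2·u^2 + 2·u + 1)·e^(-2·u)/4 + C, the region integral is 1/4 - 1937·e^(-32/25)/2500 and the full one is 1/4.
This evaluates to P = 0.13831.

P ≈ 0.1383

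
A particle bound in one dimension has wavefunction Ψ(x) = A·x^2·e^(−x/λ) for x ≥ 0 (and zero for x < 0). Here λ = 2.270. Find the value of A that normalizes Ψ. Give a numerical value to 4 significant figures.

A ≈ 0.1487

The normalization condition is ∫|Ψ|² dx = 1 from 0 to ∞.
The integral (without the A² prefactor) comes out to 3·λ^5/4.
So A² = (3·λ^5/4)^(−1).
Substituting λ = 2.270 gives A² = 0.022121, so A = 0.14873.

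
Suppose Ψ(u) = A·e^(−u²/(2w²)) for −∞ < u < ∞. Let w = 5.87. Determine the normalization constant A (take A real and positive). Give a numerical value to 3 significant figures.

A ≈ 0.310

The normalization condition is ∫|Ψ|² du = 1 from −∞ to ∞.
Carrying out the integral gives A² · √(π)·w.
Setting this equal to 1 gives A² = 1/(√(π)·w).
Plugging in w = 5.87 yields A = 0.3100.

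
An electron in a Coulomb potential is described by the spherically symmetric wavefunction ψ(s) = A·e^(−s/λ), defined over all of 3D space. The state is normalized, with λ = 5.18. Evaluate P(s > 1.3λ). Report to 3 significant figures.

P = ∫ |ψ|² 4πs² ds over s > 1.3λ.
The full normalization integral is A²·[π·λ^3] = 1, fixing A².
Substituting u = s/λ, A², 4π and the length scale all cancel in the ratio: P = ∫_{1.3}^{∞} u^2·e^(-2·u) du / ∫_{0}^{∞} u^2·e^(-2·u) du.
With ∫ u^2·e^(-2·u) du = -(2·u^2 + 2·u + 1)·e^(-2·u)/4 + C, the region integral is 349·e^(-13/5)/200 and the full one is 1/4.
The region integral divided by the full integral gives P = 0.5184.

P ≈ 0.518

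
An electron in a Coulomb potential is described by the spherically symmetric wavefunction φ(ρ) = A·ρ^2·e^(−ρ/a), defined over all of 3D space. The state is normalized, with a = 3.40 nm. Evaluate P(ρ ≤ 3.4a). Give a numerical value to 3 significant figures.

P = ∫ |φ|² 4πρ² dρ over ρ ≤ 3.4a.
Normalization gives A² = 1/(45·π·a^7/2).
Substituting u = ρ/a, A², 4π and the length scale all cancel in the ratio: P = ∫_{0}^{3.4} u^6·e^(-2·u) du / ∫_{0}^{∞} u^6·e^(-2·u) du.
With ∫ u^6·e^(-2·u) du = -(4·u^6 + 12·u^5 + 30·u^4 + 60·u^3 + 90·u^2 + 90·u + 45)·e^(-2·u)/8 + C, the region integral is ≈ 2.9255 and the full one is 45/8.
This evaluates to P = 0.5201.

P ≈ 0.520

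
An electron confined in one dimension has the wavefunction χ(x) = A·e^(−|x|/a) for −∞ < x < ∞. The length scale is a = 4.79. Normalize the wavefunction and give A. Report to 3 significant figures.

A ≈ 0.457

The normalization condition is ∫|χ|² dx = 1 from −∞ to ∞.
The integral (without the A² prefactor) comes out to a.
Plugging in a = 4.79 yields A = 0.4569.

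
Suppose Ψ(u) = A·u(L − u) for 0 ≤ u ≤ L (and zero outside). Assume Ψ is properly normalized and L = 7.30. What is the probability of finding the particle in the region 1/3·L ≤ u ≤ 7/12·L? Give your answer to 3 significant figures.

P ≈ 0.444

The probability is P = ∫ |Ψ|² du over [1/3·L, 7/12·L].
Since A² = 1/(L^5/30), this is the region integral divided by the full normalization integral.
Let t = u/L; then A² and the length scale cancel, so P = ∫_{1/3}^{7/12} t^2·(1 - t)^2 dt ÷ ∫_{0}^{1} t^2·(1 - t)^2 dt.
Using ∫ t^2·(1 - t)^2 dt = t^3·(6·t^2 - 15·t + 10)/30, the numerator is ≈ 0.014783 and the denominator is 1/30.
The result is P = 0.4435.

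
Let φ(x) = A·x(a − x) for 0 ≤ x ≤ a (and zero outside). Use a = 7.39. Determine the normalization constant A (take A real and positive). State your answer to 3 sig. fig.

Normalization requires ∫|φ|² dx = 1, integrated from 0 to a.
Expanding the polynomial and integrating term by term, with φ = A·x(a − x), the integral evaluates to A²·[a^5/30].
Substituting a = 7.39 gives A² = 0.001361, so A = 0.03689.

A ≈ 0.0369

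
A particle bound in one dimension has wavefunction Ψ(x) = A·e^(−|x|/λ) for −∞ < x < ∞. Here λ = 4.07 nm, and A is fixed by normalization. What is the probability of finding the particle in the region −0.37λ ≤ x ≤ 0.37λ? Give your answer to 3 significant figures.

P ≈ 0.523

P = ∫_{−0.37λ}^{0.37λ} |Ψ(x)|² dx.
With A² fixed by ∫|Ψ|² = 1, i.e. A² = (λ)^(−1), substitute and integrate.
Both integrals are even about x = 0, so only the x ≥ 0 halves are needed (the factors of 2 cancel). Let u = x/λ; then A² and the length scale cancel, so P = ∫_{0}^{0.37} e^(-2·u) du ÷ ∫_{0}^{∞} e^(-2·u) du.
Using ∫ e^(-2·u) du = -e^(-2·u)/2, the numerator is 1/2 - e^(-37/50)/2 and the denominator is 1/2.
This works out to P = 0.5229.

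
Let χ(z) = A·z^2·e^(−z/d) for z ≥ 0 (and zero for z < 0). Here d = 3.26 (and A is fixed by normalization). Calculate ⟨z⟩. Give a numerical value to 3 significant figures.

⟨z⟩ ≈ 8.15

The expectation value is the |χ|²-weighted average of z: ∫ z|χ|² dz.
Recall ∫₀^∞ z^m e^(−z/β) dz = m!·β^(m+1), since the A² factors cancel between numerator and denominator, ⟨z⟩ = 5·d/2.
With d = 3.26, ⟨z⟩ = 8.150.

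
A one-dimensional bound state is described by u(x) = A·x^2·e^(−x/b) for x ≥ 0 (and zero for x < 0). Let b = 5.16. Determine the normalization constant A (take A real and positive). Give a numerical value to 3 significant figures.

We need A² ∫|f|² dx = 1, taking the integral from 0 to ∞.
Carrying out the integral gives A² · 3·b^5/4.
Setting this equal to 1 gives A² = 1/(3·b^5/4).
Substituting b = 5.16 gives A² = 0.0003645, so A = 0.01909.

A ≈ 0.0191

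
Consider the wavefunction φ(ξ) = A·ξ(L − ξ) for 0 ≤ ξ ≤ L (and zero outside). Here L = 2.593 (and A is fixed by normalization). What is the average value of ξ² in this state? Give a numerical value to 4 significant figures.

The expectation value is the |φ|²-weighted average of ξ^2: ∫ ξ^2|φ|² dξ.
Expanding the polynomial and integrating term by term, evaluating both integrals, ⟨ξ²⟩ = 2·L^2/7.
With L = 2.593, ⟨ξ^2⟩ = 1.9210.

⟨ξ^2⟩ ≈ 1.921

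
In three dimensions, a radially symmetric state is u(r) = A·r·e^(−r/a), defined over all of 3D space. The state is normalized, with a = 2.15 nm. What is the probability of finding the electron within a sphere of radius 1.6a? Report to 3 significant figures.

P ≈ 0.219

Integrate the radial probability density 4πr²|u|² over r ≤ 1.6a.
The full normalization integral is A²·[3·π·a^5] = 1, fixing A².
Let t = r/a; then A², 4π and the length scale all cancel, so P = ∫_{0}^{1.6} t^4·e^(-2·t) dt ÷ ∫_{0}^{∞} t^4·e^(-2·t) dt.
Using ∫ t^4·e^(-2·t) dt = -(t^4/2 + t^3 + 3·t^2/2 + 3·t/2 + 3/4)·e^(-2·t), the numerator is ≈ 0.16454 and the denominator is 3/4.
This evaluates to P = 0.2194.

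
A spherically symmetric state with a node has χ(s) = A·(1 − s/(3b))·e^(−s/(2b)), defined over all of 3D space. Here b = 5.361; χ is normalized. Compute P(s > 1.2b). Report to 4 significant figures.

Integrate the radial probability density 4πs²|χ|² over s > 1.2b.
A² is fixed by ∫₀^∞ 4πs²|χ|² ds = 1, i.e. A² = (8·π·b^3/3)^(−1).
Let u = s/b; then A², 4π and the length scale all cancel, so P = ∫_{1.2}^{∞} u^2·(1 - u/3)^2·e^(-u) du ÷ ∫_{0}^{∞} u^2·(1 - u/3)^2·e^(-u) du.
Using ∫ u^2·(1 - u/3)^2·e^(-u) du = (-u^4 + 2·u^3 - 3·u^2 - 6·u - 6)·e^(-u)/9, the numerator is 3362·e^(-6/5)/1875 and the denominator is 2/3.
Taking the ratio yields P = 0.81009.

P ≈ 0.8101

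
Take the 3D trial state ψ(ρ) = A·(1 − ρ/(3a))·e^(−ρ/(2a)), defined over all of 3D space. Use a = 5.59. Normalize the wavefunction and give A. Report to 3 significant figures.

A ≈ 0.0261

Require ∫ |ψ|² 4πρ² dρ = 1 over the whole domain.
(Spherical symmetry: dV = 4πρ² dρ.)
Using ∫₀^∞ ρⁿ e^(−αρ) dρ = n!/αⁿ⁺¹, with ψ = A·(1 − ρ/(3a))·e^(−ρ/(2a)), the integral evaluates to A²·[8·π·a^3/3].
With a = 5.59: A² = 0.0006834 and A = 0.02614.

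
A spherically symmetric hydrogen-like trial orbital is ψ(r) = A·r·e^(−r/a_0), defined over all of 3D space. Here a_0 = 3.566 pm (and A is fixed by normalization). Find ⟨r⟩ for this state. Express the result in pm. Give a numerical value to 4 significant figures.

⟨r⟩ ≈ 8.915 pm

⟨r⟩ = ∫ r |ψ|² 4πr² dr over the full domain.
The ratio of the moment integral to the normalization integral gives ⟨r⟩ = 5·a_0/2.
With a_0 = 3.566, ⟨r⟩ = 8.9150.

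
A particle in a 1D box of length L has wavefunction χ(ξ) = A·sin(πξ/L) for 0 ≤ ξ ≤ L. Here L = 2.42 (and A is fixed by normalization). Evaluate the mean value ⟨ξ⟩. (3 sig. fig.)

⟨ξ⟩ = ∫ ξ |χ|² dξ over the full domain.
Evaluating both integrals, ⟨ξ⟩ = L/2.
Putting L = 2.42 gives 1.210.

⟨ξ⟩ ≈ 1.21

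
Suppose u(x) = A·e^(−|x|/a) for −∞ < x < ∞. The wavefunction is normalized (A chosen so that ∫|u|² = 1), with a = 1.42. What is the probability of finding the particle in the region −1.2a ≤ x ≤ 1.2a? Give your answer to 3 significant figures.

|u|² is the probability density, so P = ∫_{−1.2a}^{1.2a} |u|² dx.
With A² fixed by ∫|u|² = 1, i.e. A² = (a)^(−1), substitute and integrate.
By symmetry take twice the x ≥ 0 contribution in numerator and denominator; the 2's cancel. In terms of t = x/a (A² and the length scale cancel between numerator and denominator), P = [∫_{0}^{1.2} e^(-2·t) dt] / [∫_{0}^{∞} e^(-2·t) dt].
With ∫ e^(-2·t) dt = -e^(-2·t)/2 + C, the region integral is 1/2 - e^(-12/5)/2 and the full one is 1/2.
Evaluating gives P = 0.9093.

P ≈ 0.909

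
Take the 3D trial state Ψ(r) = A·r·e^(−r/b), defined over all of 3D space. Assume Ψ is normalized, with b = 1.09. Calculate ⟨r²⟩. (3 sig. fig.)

⟨r²⟩ = ∫ r^2 |Ψ|² 4πr² dr over the full domain.
With ∫₀^∞ r^6 e^(−αr) dr = 6!/α^7, the ratio of the moment integral to the normalization integral gives ⟨r²⟩ = 15·b^2/2.
Putting b = 1.09 gives 8.911.

⟨r^2⟩ ≈ 8.91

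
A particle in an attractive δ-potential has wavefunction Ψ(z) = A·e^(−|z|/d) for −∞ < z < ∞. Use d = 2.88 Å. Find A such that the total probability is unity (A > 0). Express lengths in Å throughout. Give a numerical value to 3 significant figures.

A ≈ 0.589 Å^(-1/2)

Normalization requires ∫|Ψ|² dz = 1, integrated from −∞ to ∞.
With ∫₀^∞ z^0 e^(−αz) dz = 0!/α^1, carrying out the integral gives A² · d.
Plugging in d = 2.88 yields A = 0.5893.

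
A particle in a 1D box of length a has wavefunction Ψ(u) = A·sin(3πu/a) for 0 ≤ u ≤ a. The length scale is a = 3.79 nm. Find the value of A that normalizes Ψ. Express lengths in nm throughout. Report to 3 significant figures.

We need A² ∫|f|² du = 1, taking the integral from 0 to a.
With Ψ = A·sin(3πu/a), the integral evaluates to A²·[a/2].
With a = 3.79: A² = 0.5277 and A = 0.7264.

A ≈ 0.726 nm^(-1/2)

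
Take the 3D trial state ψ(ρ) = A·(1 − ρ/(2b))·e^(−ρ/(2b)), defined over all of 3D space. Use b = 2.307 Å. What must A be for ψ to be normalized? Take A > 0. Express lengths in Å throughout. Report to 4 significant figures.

A ≈ 0.05693 Å^(-3/2)

Normalization requires ∫|ψ|² 4πρ² dρ = 1, integrated from 0 to ∞.
In 3D with spherical symmetry the volume element is 4πρ² dρ.
With ∫₀^∞ ρ^4 e^(−αρ) dρ = 4!/α^5, with ψ = A·(1 − ρ/(2b))·e^(−ρ/(2b)), the integral evaluates to A²·[8·π·b^3].
Hence A² = 1/[8·π·b^3].
With b = 2.307: A² = 0.0032405 and A = 0.056926.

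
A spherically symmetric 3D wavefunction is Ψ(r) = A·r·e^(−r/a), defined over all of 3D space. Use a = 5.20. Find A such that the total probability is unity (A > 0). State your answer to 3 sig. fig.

A ≈ 0.00528

Normalization requires ∫|Ψ|² 4πr² dr = 1, integrated from 0 to ∞.
The angular integral contributes 4π, leaving ∫₀^∞ r²|Ψ|² dr.
With Ψ = A·r·e^(−r/a), the integral evaluates to A²·[3·π·a^5].
Substituting a = 5.20 gives A² = 0.00002791, so A = 0.005283.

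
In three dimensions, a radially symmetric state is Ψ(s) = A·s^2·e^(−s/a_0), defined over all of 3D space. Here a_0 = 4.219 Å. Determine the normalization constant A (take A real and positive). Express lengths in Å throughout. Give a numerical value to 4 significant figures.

Normalization requires ∫|Ψ|² 4πs² ds = 1, integrated from 0 to ∞.
The angular integral contributes 4π, leaving ∫₀^∞ s²|Ψ|² ds.
Using ∫₀^∞ sⁿ e^(−αs) ds = n!/αⁿ⁺¹, ∫|Ψ|² 4πs² ds = A²·(45·π·a_0^7/2).
So A² = (45·π·a_0^7/2)^(−1).
Substituting a_0 = 4.219 gives A² = 5.9457E-7, so A = 0.00077108.

A ≈ 0.0007711 Å^(-7/2)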